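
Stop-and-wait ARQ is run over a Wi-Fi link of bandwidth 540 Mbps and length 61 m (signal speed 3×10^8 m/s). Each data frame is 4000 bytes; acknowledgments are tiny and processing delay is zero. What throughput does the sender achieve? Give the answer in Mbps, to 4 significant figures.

536.3 Mbps

t_tx = L/R = 32000/540000000 = 5.92593e-05 s.
t_prop = 61/300000000 = 2.03333e-07 s; RTT = 4.06667e-07 s.
Cycle = t_tx + RTT = 5.96659e-05 s.
Throughput = L / cycle = 32000 / 5.96659e-05 = 536.3 Mbps.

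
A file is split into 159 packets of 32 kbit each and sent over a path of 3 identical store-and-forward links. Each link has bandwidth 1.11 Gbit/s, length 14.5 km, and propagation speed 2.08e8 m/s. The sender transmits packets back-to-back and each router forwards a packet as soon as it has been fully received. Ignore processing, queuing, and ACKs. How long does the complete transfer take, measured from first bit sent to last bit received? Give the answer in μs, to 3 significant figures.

Per-hop transmission t_tx = L/R = 32000/1110000000 = 28.8288 μs.
Per-hop propagation t_prop = 14500/208000000 = 69.7115 μs.
Pipeline fill: first packet needs 3·t_tx to clear all hops; remaining 158 packets each add one t_tx.
Total = (3+159-1)·t_tx + 3·t_prop = 161·28.8288 + 3·69.7115 = 4850 μs.

4850 μs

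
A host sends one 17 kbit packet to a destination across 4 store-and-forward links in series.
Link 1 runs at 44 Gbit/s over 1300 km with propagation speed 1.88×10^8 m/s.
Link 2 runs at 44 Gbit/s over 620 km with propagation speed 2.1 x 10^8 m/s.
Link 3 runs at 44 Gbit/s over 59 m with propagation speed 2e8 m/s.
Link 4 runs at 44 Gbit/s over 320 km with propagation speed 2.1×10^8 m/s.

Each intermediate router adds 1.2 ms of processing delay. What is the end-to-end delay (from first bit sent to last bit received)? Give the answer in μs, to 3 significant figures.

15000 μs

L = 17000 bits.
Transmission delay per hop = L/R = 17000/44000000000 = 0.386364 μs; 4 hops → 1.54545 μs.
Propagation delays (d/s per hop): 6914.89, 2952.38, 0.295, 1523.81 μs; sum = 11391.4 μs.
Processing at 3 router(s): 3 × 1.2 ms = 3600 μs.
End-to-end = 15000 μs.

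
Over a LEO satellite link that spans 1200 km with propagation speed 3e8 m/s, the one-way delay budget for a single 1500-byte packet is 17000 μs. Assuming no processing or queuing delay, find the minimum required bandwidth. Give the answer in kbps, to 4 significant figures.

923.1 kbps

L = 12000 bits.
Propagation delay = 1200000 / 300000000 = 4000 μs.
Transmission budget = 17000 − 4000 = 13000 μs.
R ≥ L / t_tx = 12000 bits / 0.013 s = 923.1 kbps.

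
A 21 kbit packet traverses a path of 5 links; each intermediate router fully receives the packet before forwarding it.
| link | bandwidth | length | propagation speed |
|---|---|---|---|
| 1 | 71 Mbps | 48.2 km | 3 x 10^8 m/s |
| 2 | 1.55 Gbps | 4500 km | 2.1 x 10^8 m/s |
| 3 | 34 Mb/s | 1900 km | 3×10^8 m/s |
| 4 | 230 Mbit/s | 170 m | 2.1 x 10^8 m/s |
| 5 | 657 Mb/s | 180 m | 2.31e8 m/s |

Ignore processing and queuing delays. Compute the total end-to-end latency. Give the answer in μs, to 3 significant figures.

29000 μs

L = 21000 bits.
Transmission delays (L/R per hop): 295.775, 13.5484, 617.647, 91.3043, 31.9635 μs; sum = 1050.24 μs.
Propagation delays (d/s per hop): 160.667, 21428.6, 6333.33, 0.809524, 0.779221 μs; sum = 27924.2 μs.
End-to-end = 29000 μs.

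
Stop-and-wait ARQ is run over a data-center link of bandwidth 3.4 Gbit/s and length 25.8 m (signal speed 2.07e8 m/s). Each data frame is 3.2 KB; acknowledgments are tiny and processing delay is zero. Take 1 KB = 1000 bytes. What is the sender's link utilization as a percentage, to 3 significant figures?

96.8 %

t_tx = L/R = 25600/3400000000 = 7.52941e-06 s.
t_prop = 25.8/2.07e+08 = 1.24638e-07 s; RTT = 2.49275e-07 s.
Cycle = t_tx + RTT = 7.77869e-06 s.
Utilization = t_tx / cycle = 7.52941e-06/7.77869e-06 = 96.8 %.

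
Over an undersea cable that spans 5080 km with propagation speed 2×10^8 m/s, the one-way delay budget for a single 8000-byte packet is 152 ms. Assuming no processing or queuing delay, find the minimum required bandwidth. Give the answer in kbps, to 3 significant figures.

L = 64000 bits.
Propagation delay = 5080000 / 200000000 = 25.4 ms.
Transmission budget = 152 − 25.4 = 126.6 ms.
R ≥ L / t_tx = 64000 bits / 0.1266 s = 506 kbps.

506 kbps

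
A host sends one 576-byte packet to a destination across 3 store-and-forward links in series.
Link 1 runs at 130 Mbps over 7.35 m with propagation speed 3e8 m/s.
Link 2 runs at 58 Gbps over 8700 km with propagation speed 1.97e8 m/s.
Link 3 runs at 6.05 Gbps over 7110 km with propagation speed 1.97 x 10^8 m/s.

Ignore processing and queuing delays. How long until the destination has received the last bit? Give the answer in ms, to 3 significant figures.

L = 576 × 8 = 4608 bits.
Transmission delays (L/R per hop): 0.0354462, 7.94483e-05, 0.000761653 ms; sum = 0.0362873 ms.
Propagation delays (d/s per hop): 2.45e-05, 44.1624, 36.0914 ms; sum = 80.2538 ms.
End-to-end = 80.3 ms.

80.3 ms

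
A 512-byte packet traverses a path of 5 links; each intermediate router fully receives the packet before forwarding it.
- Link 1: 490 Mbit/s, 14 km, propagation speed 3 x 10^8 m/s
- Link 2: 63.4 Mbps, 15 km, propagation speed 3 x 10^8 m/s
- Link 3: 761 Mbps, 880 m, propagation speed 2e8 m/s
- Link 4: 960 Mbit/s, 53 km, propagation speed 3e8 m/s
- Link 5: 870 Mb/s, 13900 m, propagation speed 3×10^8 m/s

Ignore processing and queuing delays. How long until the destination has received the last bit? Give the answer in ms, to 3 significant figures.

L = 512 × 8 = 4096 bits.
Transmission delays (L/R per hop): 0.00835918, 0.0646057, 0.00538239, 0.00426667, 0.00470805 ms; sum = 0.087322 ms.
Propagation delays (d/s per hop): 0.0466667, 0.05, 0.0044, 0.176667, 0.0463333 ms; sum = 0.324067 ms.
End-to-end = 0.411 ms.

0.411 ms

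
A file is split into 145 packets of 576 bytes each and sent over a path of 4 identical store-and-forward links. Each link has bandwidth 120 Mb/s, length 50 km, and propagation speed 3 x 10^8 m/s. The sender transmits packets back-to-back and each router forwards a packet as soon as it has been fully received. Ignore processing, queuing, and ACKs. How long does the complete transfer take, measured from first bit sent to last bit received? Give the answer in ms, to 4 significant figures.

Per-hop transmission t_tx = L/R = 4608/120000000 = 0.0384 ms.
Per-hop propagation t_prop = 50000/300000000 = 0.166667 ms.
Pipeline fill: first packet needs 4·t_tx to clear all hops; remaining 144 packets each add one t_tx.
Total = (4+145-1)·t_tx + 4·t_prop = 148·0.0384 + 4·0.166667 = 6.350 ms.

6.350 ms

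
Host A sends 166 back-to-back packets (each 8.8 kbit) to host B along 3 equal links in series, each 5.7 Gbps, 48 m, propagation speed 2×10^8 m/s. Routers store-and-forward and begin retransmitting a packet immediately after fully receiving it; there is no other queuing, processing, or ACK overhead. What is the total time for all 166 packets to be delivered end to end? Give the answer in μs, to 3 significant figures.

Per-hop transmission t_tx = L/R = 8800/5700000000 = 1.54386 μs.
Per-hop propagation t_prop = 48/200000000 = 0.24 μs.
Pipeline fill: first packet needs 3·t_tx to clear all hops; remaining 165 packets each add one t_tx.
Total = (3+166-1)·t_tx + 3·t_prop = 168·1.54386 + 3·0.24 = 260 μs.

260 μs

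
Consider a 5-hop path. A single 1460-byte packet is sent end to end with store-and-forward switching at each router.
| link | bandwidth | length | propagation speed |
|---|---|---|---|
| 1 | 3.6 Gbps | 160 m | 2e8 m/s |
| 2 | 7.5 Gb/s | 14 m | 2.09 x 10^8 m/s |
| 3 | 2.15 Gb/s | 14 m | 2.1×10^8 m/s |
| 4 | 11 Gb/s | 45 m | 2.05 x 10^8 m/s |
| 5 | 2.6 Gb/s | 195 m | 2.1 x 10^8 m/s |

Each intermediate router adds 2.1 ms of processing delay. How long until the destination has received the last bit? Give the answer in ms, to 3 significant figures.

L = 1460 × 8 = 11680 bits.
Transmission delays (L/R per hop): 0.00324444, 0.00155733, 0.00543256, 0.00106182, 0.00449231 ms; sum = 0.0157885 ms.
Propagation delays (d/s per hop): 0.0008, 6.69856e-05, 6.66667e-05, 0.000219512, 0.000928571 ms; sum = 0.00208174 ms.
Processing at 4 router(s): 4 × 2.1 ms = 8.4 ms.
End-to-end = 8.42 ms.

8.42 ms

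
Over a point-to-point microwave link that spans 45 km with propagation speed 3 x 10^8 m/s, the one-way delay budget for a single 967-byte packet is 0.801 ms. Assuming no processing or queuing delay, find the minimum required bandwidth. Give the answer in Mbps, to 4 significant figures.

L = 7736 bits.
Propagation delay = 45000 / 300000000 = 0.15 ms.
Transmission budget = 0.801 − 0.15 = 0.651 ms.
R ≥ L / t_tx = 7736 bits / 0.000651 s = 11.88 Mbps.

11.88 Mbps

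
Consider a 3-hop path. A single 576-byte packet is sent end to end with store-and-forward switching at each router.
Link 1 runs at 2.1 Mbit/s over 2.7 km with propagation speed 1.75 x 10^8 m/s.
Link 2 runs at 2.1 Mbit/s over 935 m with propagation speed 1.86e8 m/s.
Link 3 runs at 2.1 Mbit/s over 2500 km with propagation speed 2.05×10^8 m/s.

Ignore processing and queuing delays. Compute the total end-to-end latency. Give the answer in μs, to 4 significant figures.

18800 μs

L = 576 × 8 = 4608 bits.
Transmission delay per hop = L/R = 4608/2100000 = 2194.29 μs; 3 hops → 6582.86 μs.
Propagation delays (d/s per hop): 15.4286, 5.02688, 12195.1 μs; sum = 12215.6 μs.
End-to-end = 18800 μs.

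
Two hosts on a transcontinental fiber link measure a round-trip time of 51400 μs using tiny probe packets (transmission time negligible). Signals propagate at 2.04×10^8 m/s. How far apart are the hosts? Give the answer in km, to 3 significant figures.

5240 km

One-way propagation = RTT/2 = 25700 μs.
d = s × t = 204000000 × 0.0257 = 5240 km.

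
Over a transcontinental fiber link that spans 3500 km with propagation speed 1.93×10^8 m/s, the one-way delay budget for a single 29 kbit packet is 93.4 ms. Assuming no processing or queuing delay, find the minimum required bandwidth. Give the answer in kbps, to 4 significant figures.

Propagation delay = 3500000 / 193000000 = 18.1347 ms.
Transmission budget = 93.4 − 18.1347 = 75.2653 ms.
R ≥ L / t_tx = 29000 bits / 0.0752653 s = 385.3 kbps.

385.3 kbps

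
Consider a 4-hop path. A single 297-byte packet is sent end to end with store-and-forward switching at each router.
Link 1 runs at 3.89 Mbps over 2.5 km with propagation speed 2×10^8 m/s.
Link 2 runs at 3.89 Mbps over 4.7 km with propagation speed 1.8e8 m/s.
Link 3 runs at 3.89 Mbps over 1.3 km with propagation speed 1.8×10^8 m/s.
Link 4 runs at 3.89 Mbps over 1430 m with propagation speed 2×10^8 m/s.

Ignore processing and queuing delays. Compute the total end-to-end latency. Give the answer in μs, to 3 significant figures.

L = 297 × 8 = 2376 bits.
Transmission delay per hop = L/R = 2376/3890000 = 610.797 μs; 4 hops → 2443.19 μs.
Propagation delays (d/s per hop): 12.5, 26.1111, 7.22222, 7.15 μs; sum = 52.9833 μs.
End-to-end = 2500 μs.

2500 μs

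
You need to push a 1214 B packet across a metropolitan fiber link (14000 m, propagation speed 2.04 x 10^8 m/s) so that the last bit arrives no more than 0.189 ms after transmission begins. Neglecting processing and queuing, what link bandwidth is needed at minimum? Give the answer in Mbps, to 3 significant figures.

L = 9712 bits.
Propagation delay = 14000 / 204000000 = 0.0686275 ms.
Transmission budget = 0.189 − 0.0686275 = 0.120373 ms.
R ≥ L / t_tx = 9712 bits / 0.000120373 s = 80.7 Mbps.

80.7 Mbps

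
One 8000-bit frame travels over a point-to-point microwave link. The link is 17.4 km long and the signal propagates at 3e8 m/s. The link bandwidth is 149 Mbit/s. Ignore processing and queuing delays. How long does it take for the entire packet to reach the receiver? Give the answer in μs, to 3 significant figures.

Transmission delay = L/R = 8000 / 149000000 = 53.6913 μs.
Propagation delay = d/s = 17400 m / 300000000 m/s = 58 μs.
Total = 112 μs.

112 μs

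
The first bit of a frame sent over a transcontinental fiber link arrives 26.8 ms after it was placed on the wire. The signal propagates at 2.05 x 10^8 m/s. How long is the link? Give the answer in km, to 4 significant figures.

d = s × t_prop = 2.05e+08 × 0.0268 = 5494 km.

5494 km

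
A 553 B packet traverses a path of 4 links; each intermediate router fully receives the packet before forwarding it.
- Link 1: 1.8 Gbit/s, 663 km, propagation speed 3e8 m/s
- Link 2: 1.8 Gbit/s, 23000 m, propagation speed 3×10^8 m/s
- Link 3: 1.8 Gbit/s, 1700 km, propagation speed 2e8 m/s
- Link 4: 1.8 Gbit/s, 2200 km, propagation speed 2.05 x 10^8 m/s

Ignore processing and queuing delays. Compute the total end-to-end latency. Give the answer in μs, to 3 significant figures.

L = 553 × 8 = 4424 bits.
Transmission delay per hop = L/R = 4424/1800000000 = 2.45778 μs; 4 hops → 9.83111 μs.
Propagation delays (d/s per hop): 2210, 76.6667, 8500, 10731.7 μs; sum = 21518.4 μs.
End-to-end = 21500 μs.

21500 μs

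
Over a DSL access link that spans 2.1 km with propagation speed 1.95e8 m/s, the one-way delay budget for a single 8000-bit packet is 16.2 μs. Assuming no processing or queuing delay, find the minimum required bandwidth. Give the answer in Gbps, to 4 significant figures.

1.473 Gbps

Propagation delay = 2100 / 195000000 = 10.7692 μs.
Transmission budget = 16.2 − 10.7692 = 5.43077 μs.
R ≥ L / t_tx = 8000 bits / 5.43077e-06 s = 1.473 Gbps.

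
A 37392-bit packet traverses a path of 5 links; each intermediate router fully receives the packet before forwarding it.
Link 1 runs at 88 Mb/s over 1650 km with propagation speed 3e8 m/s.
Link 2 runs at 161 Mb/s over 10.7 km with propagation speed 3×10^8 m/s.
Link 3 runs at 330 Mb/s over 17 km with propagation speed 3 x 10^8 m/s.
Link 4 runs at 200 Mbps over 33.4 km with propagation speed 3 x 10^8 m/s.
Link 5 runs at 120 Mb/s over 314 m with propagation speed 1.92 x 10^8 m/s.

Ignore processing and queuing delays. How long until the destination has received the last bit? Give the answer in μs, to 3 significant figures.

Transmission delays (L/R per hop): 424.909, 232.248, 113.309, 186.96, 311.6 μs; sum = 1269.03 μs.
Propagation delays (d/s per hop): 5500, 35.6667, 56.6667, 111.333, 1.63542 μs; sum = 5705.3 μs.
End-to-end = 6970 μs.

6970 μs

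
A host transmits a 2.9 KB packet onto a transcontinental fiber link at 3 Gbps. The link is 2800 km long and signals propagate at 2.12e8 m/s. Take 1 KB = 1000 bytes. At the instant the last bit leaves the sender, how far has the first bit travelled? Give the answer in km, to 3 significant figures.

t_tx = L/R = 23200/3000000000 = 7.73333e-06 s.
Distance = s × t_tx = 212000000 × 7.73333e-06 = 1.64 km.

1.64 km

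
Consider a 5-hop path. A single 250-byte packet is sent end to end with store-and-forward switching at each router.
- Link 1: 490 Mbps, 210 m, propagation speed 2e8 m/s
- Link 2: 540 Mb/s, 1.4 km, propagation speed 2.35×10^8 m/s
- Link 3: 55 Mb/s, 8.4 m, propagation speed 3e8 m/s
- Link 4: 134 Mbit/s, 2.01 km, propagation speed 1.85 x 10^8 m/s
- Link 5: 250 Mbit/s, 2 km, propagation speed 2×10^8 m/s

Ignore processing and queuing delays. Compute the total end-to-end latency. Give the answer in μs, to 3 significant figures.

L = 250 × 8 = 2000 bits.
Transmission delays (L/R per hop): 4.08163, 3.7037, 36.3636, 14.9254, 8 μs; sum = 67.0743 μs.
Propagation delays (d/s per hop): 1.05, 5.95745, 0.028, 10.8649, 10 μs; sum = 27.9003 μs.
End-to-end = 95.0 μs.

95.0 μs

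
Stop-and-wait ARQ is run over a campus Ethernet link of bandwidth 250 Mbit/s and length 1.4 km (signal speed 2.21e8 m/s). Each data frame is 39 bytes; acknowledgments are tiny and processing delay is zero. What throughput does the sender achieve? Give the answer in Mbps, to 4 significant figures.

t_tx = L/R = 312/250000000 = 1.248e-06 s.
t_prop = 1400/221000000 = 6.33484e-06 s; RTT = 1.26697e-05 s.
Cycle = t_tx + RTT = 1.39177e-05 s.
Throughput = L / cycle = 312 / 1.39177e-05 = 22.42 Mbps.

22.42 Mbps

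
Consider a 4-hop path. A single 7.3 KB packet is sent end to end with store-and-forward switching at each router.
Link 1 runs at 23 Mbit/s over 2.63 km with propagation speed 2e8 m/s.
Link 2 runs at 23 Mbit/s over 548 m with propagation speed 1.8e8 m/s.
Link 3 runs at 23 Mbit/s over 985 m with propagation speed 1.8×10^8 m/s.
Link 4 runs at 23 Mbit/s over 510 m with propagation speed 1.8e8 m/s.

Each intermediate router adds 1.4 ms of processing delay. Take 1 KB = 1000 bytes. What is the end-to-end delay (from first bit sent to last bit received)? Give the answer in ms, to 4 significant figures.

14.38 ms

L = 58400 bits.
Transmission delay per hop = L/R = 58400/23000000 = 2.53913 ms; 4 hops → 10.1565 ms.
Propagation delays (d/s per hop): 0.01315, 0.00304444, 0.00547222, 0.00283333 ms; sum = 0.0245 ms.
Processing at 3 router(s): 3 × 1.4 ms = 4.2 ms.
End-to-end = 14.38 ms.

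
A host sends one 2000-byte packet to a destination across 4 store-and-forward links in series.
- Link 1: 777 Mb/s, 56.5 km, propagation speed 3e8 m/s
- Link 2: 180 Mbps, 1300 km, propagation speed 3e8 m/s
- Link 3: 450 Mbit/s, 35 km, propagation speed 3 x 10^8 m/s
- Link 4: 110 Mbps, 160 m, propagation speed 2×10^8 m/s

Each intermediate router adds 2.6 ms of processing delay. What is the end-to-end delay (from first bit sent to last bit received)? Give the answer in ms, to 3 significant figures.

L = 2000 × 8 = 16000 bits.
Transmission delays (L/R per hop): 0.020592, 0.0888889, 0.0355556, 0.145455 ms; sum = 0.290491 ms.
Propagation delays (d/s per hop): 0.188333, 4.33333, 0.116667, 0.0008 ms; sum = 4.63913 ms.
Processing at 3 router(s): 3 × 2.6 ms = 7.8 ms.
End-to-end = 12.7 ms.

12.7 ms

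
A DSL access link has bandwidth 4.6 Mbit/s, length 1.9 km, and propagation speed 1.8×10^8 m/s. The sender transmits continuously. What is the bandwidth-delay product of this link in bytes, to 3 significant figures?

6.07 bytes

Propagation delay = 1900 / 180000000 = 1.05556e-05 s.
BDP = R × t_prop = 4600000 × 1.05556e-05 = 48.5556 bits.
In bytes: 48.5556/8 = 6.07 bytes.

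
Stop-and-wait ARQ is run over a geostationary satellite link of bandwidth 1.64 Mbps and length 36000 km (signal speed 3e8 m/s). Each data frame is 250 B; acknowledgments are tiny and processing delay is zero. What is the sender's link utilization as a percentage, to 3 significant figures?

0.506 %

t_tx = L/R = 2000/1640000 = 0.00121951 s.
t_prop = 36000000/300000000 = 0.12 s; RTT = 0.24 s.
Cycle = t_tx + RTT = 0.24122 s.
Utilization = t_tx / cycle = 0.00121951/0.24122 = 0.506 %.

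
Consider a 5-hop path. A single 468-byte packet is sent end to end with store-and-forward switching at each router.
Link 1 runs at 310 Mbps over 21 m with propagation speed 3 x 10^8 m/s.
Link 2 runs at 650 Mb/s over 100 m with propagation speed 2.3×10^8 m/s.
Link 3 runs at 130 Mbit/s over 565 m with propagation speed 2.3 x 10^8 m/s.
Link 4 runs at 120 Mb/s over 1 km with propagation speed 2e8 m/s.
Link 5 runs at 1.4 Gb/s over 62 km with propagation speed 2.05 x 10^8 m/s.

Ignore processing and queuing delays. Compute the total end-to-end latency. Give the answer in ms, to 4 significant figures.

0.3909 ms

L = 468 × 8 = 3744 bits.
Transmission delays (L/R per hop): 0.0120774, 0.00576, 0.0288, 0.0312, 0.00267429 ms; sum = 0.0805117 ms.
Propagation delays (d/s per hop): 7e-05, 0.000434783, 0.00245652, 0.005, 0.302439 ms; sum = 0.3104 ms.
End-to-end = 0.3909 ms.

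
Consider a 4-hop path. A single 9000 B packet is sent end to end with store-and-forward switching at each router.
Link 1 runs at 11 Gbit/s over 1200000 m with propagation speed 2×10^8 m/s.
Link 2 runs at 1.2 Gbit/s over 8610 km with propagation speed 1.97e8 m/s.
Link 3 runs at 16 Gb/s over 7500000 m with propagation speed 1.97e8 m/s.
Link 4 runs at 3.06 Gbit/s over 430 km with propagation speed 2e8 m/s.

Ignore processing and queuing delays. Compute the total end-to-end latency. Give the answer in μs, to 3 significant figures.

L = 9000 × 8 = 72000 bits.
Transmission delays (L/R per hop): 6.54545, 60, 4.5, 23.5294 μs; sum = 94.5749 μs.
Propagation delays (d/s per hop): 6000, 43705.6, 38071.1, 2150 μs; sum = 89926.6 μs.
End-to-end = 90000 μs.

90000 μs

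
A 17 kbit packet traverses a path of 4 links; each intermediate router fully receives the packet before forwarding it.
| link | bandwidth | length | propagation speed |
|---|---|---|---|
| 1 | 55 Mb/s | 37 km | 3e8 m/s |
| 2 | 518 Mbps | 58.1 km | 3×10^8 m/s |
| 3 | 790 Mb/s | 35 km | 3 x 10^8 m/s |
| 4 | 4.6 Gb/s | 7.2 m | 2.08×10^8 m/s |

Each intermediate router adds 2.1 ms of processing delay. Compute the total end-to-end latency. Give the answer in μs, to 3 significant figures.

7100 μs

L = 17000 bits.
Transmission delays (L/R per hop): 309.091, 32.8185, 21.519, 3.69565 μs; sum = 367.124 μs.
Propagation delays (d/s per hop): 123.333, 193.667, 116.667, 0.0346154 μs; sum = 433.701 μs.
Processing at 3 router(s): 3 × 2.1 ms = 6300 μs.
End-to-end = 7100 μs.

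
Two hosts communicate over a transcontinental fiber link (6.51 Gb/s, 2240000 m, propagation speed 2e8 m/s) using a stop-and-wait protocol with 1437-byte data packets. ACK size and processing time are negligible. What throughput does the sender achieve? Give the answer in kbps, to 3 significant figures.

t_tx = L/R = 11496/6510000000 = 1.7659e-06 s.
t_prop = 2240000/200000000 = 0.0112 s; RTT = 0.0224 s.
Cycle = t_tx + RTT = 0.0224018 s.
Throughput = L / cycle = 11496 / 0.0224018 = 513 kbps.

513 kbps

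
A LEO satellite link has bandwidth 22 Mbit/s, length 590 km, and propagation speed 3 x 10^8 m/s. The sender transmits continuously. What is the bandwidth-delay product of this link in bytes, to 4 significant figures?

5408 bytes

Propagation delay = 590000 / 300000000 = 0.00196667 s.
BDP = R × t_prop = 22000000 × 0.00196667 = 43266.7 bits.
In bytes: 43266.7/8 = 5408 bytes.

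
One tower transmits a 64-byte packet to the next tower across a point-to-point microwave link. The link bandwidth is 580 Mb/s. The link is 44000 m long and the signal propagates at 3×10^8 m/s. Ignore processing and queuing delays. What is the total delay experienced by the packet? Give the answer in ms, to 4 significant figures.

L = 64 × 8 = 512 bits.
Transmission delay = L/R = 512 / 580000000 = 0.000882759 ms.
Propagation delay = d/s = 44000 m / 300000000 m/s = 0.146667 ms.
Total = 0.1475 ms.

0.1475 ms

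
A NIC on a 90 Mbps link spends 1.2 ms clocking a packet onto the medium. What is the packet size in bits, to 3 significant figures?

108000 bits

L = R × t_tx = 90000000 b/s × 0.0012 s = 108000 bits.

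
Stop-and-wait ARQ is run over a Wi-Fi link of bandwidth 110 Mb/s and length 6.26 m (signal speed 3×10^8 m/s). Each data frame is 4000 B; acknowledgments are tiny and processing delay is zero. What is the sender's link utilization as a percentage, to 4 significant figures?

99.99 %

t_tx = L/R = 32000/110000000 = 0.000290909 s.
t_prop = 6.26/300000000 = 2.08667e-08 s; RTT = 4.17333e-08 s.
Cycle = t_tx + RTT = 0.000290951 s.
Utilization = t_tx / cycle = 0.000290909/0.000290951 = 99.99 %.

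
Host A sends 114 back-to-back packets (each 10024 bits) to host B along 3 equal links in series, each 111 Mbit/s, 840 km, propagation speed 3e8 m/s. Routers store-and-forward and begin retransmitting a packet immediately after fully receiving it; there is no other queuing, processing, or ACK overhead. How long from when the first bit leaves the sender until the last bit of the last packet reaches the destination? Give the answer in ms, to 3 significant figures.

Per-hop transmission t_tx = L/R = 10024/111000000 = 0.0903063 ms.
Per-hop propagation t_prop = 840000/300000000 = 2.8 ms.
Pipeline fill: first packet needs 3·t_tx to clear all hops; remaining 113 packets each add one t_tx.
Total = (3+114-1)·t_tx + 3·t_prop = 116·0.0903063 + 3·2.8 = 18.9 ms.

18.9 ms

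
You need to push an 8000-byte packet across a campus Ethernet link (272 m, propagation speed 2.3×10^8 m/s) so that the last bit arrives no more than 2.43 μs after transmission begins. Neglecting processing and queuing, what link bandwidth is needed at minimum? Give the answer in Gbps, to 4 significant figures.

51.31 Gbps

L = 64000 bits.
Propagation delay = 272 / 2.3e+08 = 1.18261 μs.
Transmission budget = 2.43 − 1.18261 = 1.24739 μs.
R ≥ L / t_tx = 64000 bits / 1.24739e-06 s = 51.31 Gbps.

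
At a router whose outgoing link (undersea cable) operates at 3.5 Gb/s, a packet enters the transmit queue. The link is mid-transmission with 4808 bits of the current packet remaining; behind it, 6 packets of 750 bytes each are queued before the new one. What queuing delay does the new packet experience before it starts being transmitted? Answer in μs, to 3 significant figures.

Each queued packet: L/R = 6000/3500000000 = 1.71429 μs.
6 queued → 10.2857 μs.
Plus remaining 4808 bits of current packet: 1.37371 μs.
Queuing delay = 11.7 μs.

11.7 μs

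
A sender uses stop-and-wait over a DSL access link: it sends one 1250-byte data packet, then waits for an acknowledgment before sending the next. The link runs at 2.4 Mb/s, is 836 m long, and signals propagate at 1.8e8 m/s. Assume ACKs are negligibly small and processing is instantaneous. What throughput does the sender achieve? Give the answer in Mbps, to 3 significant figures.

t_tx = L/R = 10000/2400000 = 0.00416667 s.
t_prop = 836/180000000 = 4.64444e-06 s; RTT = 9.28889e-06 s.
Cycle = t_tx + RTT = 0.00417596 s.
Throughput = L / cycle = 10000 / 0.00417596 = 2.39 Mbps.

2.39 Mbps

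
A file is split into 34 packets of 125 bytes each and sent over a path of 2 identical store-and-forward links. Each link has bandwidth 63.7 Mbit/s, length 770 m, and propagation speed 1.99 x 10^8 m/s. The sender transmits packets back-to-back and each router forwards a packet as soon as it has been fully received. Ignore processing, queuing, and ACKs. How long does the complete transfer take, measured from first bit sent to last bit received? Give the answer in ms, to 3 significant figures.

0.557 ms

Per-hop transmission t_tx = L/R = 1000/63700000 = 0.0156986 ms.
Per-hop propagation t_prop = 770/199000000 = 0.00386935 ms.
Pipeline fill: first packet needs 2·t_tx to clear all hops; remaining 33 packets each add one t_tx.
Total = (2+34-1)·t_tx + 2·t_prop = 35·0.0156986 + 2·0.00386935 = 0.557 ms.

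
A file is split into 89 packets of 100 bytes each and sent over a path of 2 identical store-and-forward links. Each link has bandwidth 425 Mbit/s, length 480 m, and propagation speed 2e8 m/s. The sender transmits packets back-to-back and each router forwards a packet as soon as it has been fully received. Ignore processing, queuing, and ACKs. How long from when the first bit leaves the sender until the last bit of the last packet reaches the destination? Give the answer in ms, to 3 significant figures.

Per-hop transmission t_tx = L/R = 800/425000000 = 0.00188235 ms.
Per-hop propagation t_prop = 480/200000000 = 0.0024 ms.
Pipeline fill: first packet needs 2·t_tx to clear all hops; remaining 88 packets each add one t_tx.
Total = (2+89-1)·t_tx + 2·t_prop = 90·0.00188235 + 2·0.0024 = 0.174 ms.

0.174 ms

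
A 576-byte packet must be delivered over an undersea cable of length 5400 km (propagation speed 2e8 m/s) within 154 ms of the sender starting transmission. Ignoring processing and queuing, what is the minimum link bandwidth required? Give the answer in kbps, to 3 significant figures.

L = 4608 bits.
Propagation delay = 5400000 / 200000000 = 27 ms.
Transmission budget = 154 − 27 = 127 ms.
R ≥ L / t_tx = 4608 bits / 0.127 s = 36.3 kbps.

36.3 kbps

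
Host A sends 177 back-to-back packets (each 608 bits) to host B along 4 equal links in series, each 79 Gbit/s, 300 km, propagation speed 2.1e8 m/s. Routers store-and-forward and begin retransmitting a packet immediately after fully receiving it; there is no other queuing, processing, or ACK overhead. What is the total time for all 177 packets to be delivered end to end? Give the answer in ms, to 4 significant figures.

5.716 ms

Per-hop transmission t_tx = L/R = 608/79000000000 = 7.6962e-06 ms.
Per-hop propagation t_prop = 300000/210000000 = 1.42857 ms.
Pipeline fill: first packet needs 4·t_tx to clear all hops; remaining 176 packets each add one t_tx.
Total = (4+177-1)·t_tx + 4·t_prop = 180·7.6962e-06 + 4·1.42857 = 5.716 ms.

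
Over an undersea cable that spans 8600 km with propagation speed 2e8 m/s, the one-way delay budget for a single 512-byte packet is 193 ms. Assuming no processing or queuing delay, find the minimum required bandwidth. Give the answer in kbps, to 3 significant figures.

27.3 kbps

L = 4096 bits.
Propagation delay = 8600000 / 200000000 = 43 ms.
Transmission budget = 193 − 43 = 150 ms.
R ≥ L / t_tx = 4096 bits / 0.15 s = 27.3 kbps.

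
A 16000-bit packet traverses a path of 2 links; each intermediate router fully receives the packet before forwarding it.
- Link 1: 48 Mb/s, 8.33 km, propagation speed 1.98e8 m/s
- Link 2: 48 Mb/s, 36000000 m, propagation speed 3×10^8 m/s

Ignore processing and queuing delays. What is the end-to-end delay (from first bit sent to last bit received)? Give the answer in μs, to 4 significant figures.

120700 μs

Transmission delay per hop = L/R = 16000/48000000 = 333.333 μs; 2 hops → 666.667 μs.
Propagation delays (d/s per hop): 42.0707, 120000 μs; sum = 120042 μs.
End-to-end = 120700 μs.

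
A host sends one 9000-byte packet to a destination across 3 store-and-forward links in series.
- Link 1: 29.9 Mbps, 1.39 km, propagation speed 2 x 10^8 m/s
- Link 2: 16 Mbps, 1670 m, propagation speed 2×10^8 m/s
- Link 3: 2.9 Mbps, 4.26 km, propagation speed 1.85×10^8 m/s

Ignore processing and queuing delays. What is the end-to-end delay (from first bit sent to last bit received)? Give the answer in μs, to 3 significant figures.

31800 μs

L = 9000 × 8 = 72000 bits.
Transmission delays (L/R per hop): 2408.03, 4500, 24827.6 μs; sum = 31735.6 μs.
Propagation delays (d/s per hop): 6.95, 8.35, 23.027 μs; sum = 38.327 μs.
End-to-end = 31800 μs.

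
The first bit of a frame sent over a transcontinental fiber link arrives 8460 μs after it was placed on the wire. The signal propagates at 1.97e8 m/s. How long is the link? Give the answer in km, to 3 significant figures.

1670 km

d = s × t_prop = 197000000 × 0.00846 = 1670 km.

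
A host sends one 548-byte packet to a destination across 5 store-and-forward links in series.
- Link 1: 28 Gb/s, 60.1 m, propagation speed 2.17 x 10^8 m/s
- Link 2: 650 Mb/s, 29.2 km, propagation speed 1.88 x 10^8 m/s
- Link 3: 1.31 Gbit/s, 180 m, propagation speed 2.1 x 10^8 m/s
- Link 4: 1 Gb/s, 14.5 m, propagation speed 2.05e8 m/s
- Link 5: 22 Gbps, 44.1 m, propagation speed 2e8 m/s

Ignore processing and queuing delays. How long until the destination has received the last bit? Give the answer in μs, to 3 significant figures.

172 μs

L = 548 × 8 = 4384 bits.
Transmission delays (L/R per hop): 0.156571, 6.74462, 3.34656, 4.384, 0.199273 μs; sum = 14.831 μs.
Propagation delays (d/s per hop): 0.276959, 155.319, 0.857143, 0.0707317, 0.2205 μs; sum = 156.744 μs.
End-to-end = 172 μs.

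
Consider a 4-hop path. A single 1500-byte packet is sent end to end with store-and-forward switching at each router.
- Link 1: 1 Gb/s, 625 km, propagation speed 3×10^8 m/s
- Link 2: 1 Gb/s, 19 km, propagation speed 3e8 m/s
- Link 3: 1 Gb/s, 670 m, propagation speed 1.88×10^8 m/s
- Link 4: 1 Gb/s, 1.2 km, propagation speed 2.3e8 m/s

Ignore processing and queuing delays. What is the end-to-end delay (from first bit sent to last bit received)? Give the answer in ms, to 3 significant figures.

L = 1500 × 8 = 12000 bits.
Transmission delay per hop = L/R = 12000/1000000000 = 0.012 ms; 4 hops → 0.048 ms.
Propagation delays (d/s per hop): 2.08333, 0.0633333, 0.00356383, 0.00521739 ms; sum = 2.15545 ms.
End-to-end = 2.20 ms.

2.20 ms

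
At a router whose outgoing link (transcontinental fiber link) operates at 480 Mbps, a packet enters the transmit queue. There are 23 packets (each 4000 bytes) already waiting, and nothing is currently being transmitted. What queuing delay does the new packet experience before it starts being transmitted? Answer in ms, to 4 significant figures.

Each queued packet: L/R = 32000/480000000 = 0.0666667 ms.
23 queued → 1.53333 ms.
Queuing delay = 1.533 ms.

1.533 ms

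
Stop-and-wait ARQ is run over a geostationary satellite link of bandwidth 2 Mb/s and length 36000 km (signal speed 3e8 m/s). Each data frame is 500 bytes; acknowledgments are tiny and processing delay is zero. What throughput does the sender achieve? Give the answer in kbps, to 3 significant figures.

t_tx = L/R = 4000/2000000 = 0.002 s.
t_prop = 36000000/300000000 = 0.12 s; RTT = 0.24 s.
Cycle = t_tx + RTT = 0.242 s.
Throughput = L / cycle = 4000 / 0.242 = 16.5 kbps.

16.5 kbps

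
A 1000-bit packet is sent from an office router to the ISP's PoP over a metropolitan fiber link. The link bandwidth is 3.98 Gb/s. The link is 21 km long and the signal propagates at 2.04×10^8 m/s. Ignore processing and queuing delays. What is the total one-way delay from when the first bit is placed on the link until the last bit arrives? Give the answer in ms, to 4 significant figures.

0.1032 ms

Transmission delay = L/R = 1000 / 3980000000 = 0.000251256 ms.
Propagation delay = d/s = 21000 m / 204000000 m/s = 0.102941 ms.
Total = 0.1032 ms.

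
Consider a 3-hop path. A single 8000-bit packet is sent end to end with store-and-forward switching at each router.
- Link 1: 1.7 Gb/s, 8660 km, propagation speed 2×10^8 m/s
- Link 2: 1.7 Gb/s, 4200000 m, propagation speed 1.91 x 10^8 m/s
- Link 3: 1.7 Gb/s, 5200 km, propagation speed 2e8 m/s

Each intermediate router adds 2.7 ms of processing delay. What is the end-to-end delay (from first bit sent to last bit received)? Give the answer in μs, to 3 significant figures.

Transmission delay per hop = L/R = 8000/1700000000 = 4.70588 μs; 3 hops → 14.1176 μs.
Propagation delays (d/s per hop): 43300, 21989.5, 26000 μs; sum = 91289.5 μs.
Processing at 2 router(s): 2 × 2.7 ms = 5400 μs.
End-to-end = 96700 μs.

96700 μs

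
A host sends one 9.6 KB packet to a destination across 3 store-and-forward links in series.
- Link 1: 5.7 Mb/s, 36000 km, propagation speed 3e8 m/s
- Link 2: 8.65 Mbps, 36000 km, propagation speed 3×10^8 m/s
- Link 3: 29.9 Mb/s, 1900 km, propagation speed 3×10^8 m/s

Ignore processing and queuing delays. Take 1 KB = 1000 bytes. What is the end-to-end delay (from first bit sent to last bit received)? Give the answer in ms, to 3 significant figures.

271 ms

L = 76800 bits.
Transmission delays (L/R per hop): 13.4737, 8.87861, 2.56856 ms; sum = 24.9209 ms.
Propagation delays (d/s per hop): 120, 120, 6.33333 ms; sum = 246.333 ms.
End-to-end = 271 ms.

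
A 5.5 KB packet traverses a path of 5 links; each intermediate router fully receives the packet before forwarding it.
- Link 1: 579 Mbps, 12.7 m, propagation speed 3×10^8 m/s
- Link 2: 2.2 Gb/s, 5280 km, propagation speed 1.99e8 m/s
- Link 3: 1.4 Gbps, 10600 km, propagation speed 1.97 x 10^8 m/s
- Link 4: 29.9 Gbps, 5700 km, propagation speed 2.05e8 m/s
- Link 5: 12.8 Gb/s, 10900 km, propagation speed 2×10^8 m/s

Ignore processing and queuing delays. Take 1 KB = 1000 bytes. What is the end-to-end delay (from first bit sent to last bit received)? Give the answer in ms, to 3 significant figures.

L = 44000 bits.
Transmission delays (L/R per hop): 0.0759931, 0.02, 0.0314286, 0.00147157, 0.0034375 ms; sum = 0.132331 ms.
Propagation delays (d/s per hop): 4.23333e-05, 26.5327, 53.8071, 27.8049, 54.5 ms; sum = 162.645 ms.
End-to-end = 163 ms.

163 ms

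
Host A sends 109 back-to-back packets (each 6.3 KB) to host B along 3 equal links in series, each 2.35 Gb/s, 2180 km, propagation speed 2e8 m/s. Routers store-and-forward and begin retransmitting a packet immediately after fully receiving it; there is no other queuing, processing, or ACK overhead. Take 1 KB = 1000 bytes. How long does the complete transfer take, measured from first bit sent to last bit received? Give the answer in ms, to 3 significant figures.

35.1 ms

Per-hop transmission t_tx = L/R = 50400/2350000000 = 0.0214468 ms.
Per-hop propagation t_prop = 2180000/200000000 = 10.9 ms.
Pipeline fill: first packet needs 3·t_tx to clear all hops; remaining 108 packets each add one t_tx.
Total = (3+109-1)·t_tx + 3·t_prop = 111·0.0214468 + 3·10.9 = 35.1 ms.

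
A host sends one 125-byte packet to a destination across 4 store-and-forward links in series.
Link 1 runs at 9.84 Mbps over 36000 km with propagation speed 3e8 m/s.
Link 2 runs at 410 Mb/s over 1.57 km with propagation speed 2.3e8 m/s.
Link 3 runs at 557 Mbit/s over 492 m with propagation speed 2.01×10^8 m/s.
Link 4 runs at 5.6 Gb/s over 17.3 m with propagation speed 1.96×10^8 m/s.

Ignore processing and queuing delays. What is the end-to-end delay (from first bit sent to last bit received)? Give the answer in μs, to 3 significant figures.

120000 μs

L = 125 × 8 = 1000 bits.
Transmission delays (L/R per hop): 101.626, 2.43902, 1.79533, 0.178571 μs; sum = 106.039 μs.
Propagation delays (d/s per hop): 120000, 6.82609, 2.44776, 0.0882653 μs; sum = 120009 μs.
End-to-end = 120000 μs.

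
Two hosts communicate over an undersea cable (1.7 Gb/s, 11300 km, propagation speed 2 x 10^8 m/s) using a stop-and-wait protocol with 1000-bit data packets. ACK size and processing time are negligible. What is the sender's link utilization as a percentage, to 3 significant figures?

0.000521 %

t_tx = L/R = 1000/1700000000 = 5.88235e-07 s.
t_prop = 11300000/200000000 = 0.0565 s; RTT = 0.113 s.
Cycle = t_tx + RTT = 0.113001 s.
Utilization = t_tx / cycle = 5.88235e-07/0.113001 = 0.000521 %.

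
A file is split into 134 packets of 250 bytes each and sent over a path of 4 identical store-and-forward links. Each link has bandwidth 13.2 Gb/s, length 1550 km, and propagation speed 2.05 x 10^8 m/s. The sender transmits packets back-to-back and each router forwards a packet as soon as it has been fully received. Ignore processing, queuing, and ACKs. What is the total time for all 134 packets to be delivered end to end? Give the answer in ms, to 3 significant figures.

30.3 ms

Per-hop transmission t_tx = L/R = 2000/13200000000 = 0.000151515 ms.
Per-hop propagation t_prop = 1550000/2.05e+08 = 7.56098 ms.
Pipeline fill: first packet needs 4·t_tx to clear all hops; remaining 133 packets each add one t_tx.
Total = (4+134-1)·t_tx + 4·t_prop = 137·0.000151515 + 4·7.56098 = 30.3 ms.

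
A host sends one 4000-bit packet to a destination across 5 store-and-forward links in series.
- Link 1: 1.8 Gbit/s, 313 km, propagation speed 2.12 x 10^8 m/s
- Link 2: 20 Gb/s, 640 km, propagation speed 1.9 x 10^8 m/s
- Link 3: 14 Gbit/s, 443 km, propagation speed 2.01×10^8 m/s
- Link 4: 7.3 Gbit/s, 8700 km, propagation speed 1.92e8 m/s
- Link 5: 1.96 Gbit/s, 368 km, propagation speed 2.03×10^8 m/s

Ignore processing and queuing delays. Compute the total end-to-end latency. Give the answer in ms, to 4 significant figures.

Transmission delays (L/R per hop): 0.00222222, 0.0002, 0.000285714, 0.000547945, 0.00204082 ms; sum = 0.0052967 ms.
Propagation delays (d/s per hop): 1.47642, 3.36842, 2.20398, 45.3125, 1.81281 ms; sum = 54.1741 ms.
End-to-end = 54.18 ms.

54.18 ms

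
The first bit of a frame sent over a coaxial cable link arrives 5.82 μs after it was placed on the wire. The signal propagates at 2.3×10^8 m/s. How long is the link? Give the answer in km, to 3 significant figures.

1.34 km

d = s × t_prop = 2.3e+08 × 5.82e-06 = 1.34 km.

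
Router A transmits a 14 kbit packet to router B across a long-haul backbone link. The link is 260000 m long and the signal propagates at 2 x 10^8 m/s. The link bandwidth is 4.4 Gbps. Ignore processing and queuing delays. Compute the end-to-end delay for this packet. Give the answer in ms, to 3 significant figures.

L = 14000 bits.
Transmission delay = L/R = 14000 / 4400000000 = 0.00318182 ms.
Propagation delay = d/s = 260000 m / 200000000 m/s = 1.3 ms.
Total = 1.30 ms.

1.30 ms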